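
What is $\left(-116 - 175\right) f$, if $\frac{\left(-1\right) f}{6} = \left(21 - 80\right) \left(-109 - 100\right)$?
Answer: $21529926$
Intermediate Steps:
$f = -73986$ ($f = - 6 \left(21 - 80\right) \left(-109 - 100\right) = - 6 \left(\left(-59\right) \left(-209\right)\right) = \left(-6\right) 12331 = -73986$)
$\left(-116 - 175\right) f = \left(-116 - 175\right) \left(-73986\right) = \left(-291\right) \left(-73986\right) = 21529926$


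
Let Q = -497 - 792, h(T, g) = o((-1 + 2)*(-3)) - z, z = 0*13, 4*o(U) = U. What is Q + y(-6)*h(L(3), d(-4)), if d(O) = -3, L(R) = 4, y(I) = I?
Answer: -2569/2 ≈ -1284.5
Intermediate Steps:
o(U) = U/4
z = 0
h(T, g) = -3/4 (h(T, g) = ((-1 + 2)*(-3))/4 - 1*0 = (1*(-3))/4 + 0 = (1/4)*(-3) + 0 = -3/4 + 0 = -3/4)
Q = -1289
Q + y(-6)*h(L(3), d(-4)) = -1289 - 6*(-3/4) = -1289 + 9/2 = -2569/2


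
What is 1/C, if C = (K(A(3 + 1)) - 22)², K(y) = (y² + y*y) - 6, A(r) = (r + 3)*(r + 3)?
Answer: 1/22791076 ≈ 4.3877e-8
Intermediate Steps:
A(r) = (3 + r)² (A(r) = (3 + r)*(3 + r) = (3 + r)²)
K(y) = -6 + 2*y² (K(y) = (y² + y²) - 6 = 2*y² - 6 = -6 + 2*y²)
C = 22791076 (C = ((-6 + 2*((3 + (3 + 1))²)²) - 22)² = ((-6 + 2*((3 + 4)²)²) - 22)² = ((-6 + 2*(7²)²) - 22)² = ((-6 + 2*49²) - 22)² = ((-6 + 2*2401) - 22)² = ((-6 + 4802) - 22)² = (4796 - 22)² = 4774² = 22791076)
1/C = 1/22791076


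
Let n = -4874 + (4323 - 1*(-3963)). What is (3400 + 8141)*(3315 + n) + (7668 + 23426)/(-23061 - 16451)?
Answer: 1533782865545/19756 ≈ 7.7636e+7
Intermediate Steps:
n = 3412 (n = -4874 + (4323 + 3963) = -4874 + 8286 = 3412)
(3400 + 8141)*(3315 + n) + (7668 + 23426)/(-23061 - 16451) = (3400 + 8141)*(3315 + 3412) + (7668 + 23426)/(-23061 - 16451) = 11541*6727 + 31094/(-39512) = 77636307 + 31094*(-1/39512) = 77636307 - 15547/19756 = 1533782865545/19756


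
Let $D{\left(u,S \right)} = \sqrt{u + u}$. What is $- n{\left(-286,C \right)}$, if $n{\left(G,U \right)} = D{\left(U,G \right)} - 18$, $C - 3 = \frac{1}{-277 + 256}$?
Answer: $18 - \frac{2 \sqrt{651}}{21} \approx 15.57$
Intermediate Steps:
$C = \frac{62}{21}$ ($C = 3 + \frac{1}{-277 + 256} = 3 + \frac{1}{-21} = 3 - \frac{1}{21} = \frac{62}{21} \approx 2.9524$)
$D{\left(u,S \right)} = \sqrt{2} \sqrt{u}$ ($D{\left(u,S \right)} = \sqrt{2 u} = \sqrt{2} \sqrt{u}$)
$n{\left(G,U \right)} = -18 + \sqrt{2} \sqrt{U}$ ($n{\left(G,U \right)} = \sqrt{2} \sqrt{U} - 18 = -18 + \sqrt{2} \sqrt{U}$)
$- n{\left(-286,C \right)} = - (-18 + \sqrt{2} \sqrt{\frac{62}{21}}) = - (-18 + \sqrt{2} \frac{\sqrt{1302}}{21}) = - (-18 + \frac{2 \sqrt{651}}{21}) = 18 - \frac{2 \sqrt{651}}{21}$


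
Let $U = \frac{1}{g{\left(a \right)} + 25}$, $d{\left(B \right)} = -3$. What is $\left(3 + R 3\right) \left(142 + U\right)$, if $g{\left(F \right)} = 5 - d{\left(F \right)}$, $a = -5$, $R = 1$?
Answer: $\frac{9374}{11} \approx 852.18$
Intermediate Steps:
$g{\left(F \right)} = 8$ ($g{\left(F \right)} = 5 - -3 = 5 + 3 = 8$)
$U = \frac{1}{33}$ ($U = \frac{1}{8 + 25} = \frac{1}{33} \approx 0.030303$)
$\left(3 + R 3\right) \left(142 + U\right) = \left(3 + 1 \cdot 3\right) \left(142 + \frac{1}{33}\right) = \left(3 + 3\right) \frac{4687}{33} = 6 \cdot \frac{4687}{33} = \frac{9374}{11}$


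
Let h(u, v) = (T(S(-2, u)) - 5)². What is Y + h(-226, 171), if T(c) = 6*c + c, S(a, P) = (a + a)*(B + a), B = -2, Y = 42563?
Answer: 54012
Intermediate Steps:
S(a, P) = 2*a*(-2 + a) (S(a, P) = (a + a)*(-2 + a) = (2*a)*(-2 + a) = 2*a*(-2 + a))
T(c) = 7*c
h(u, v) = 11449 (h(u, v) = (7*(2*(-2)*(-2 - 2)) - 5)² = (7*(2*(-2)*(-4)) - 5)² = (7*16 - 5)² = (112 - 5)² = 107² = 11449)
Y + h(-226, 171) = 42563 + 11449 = 54012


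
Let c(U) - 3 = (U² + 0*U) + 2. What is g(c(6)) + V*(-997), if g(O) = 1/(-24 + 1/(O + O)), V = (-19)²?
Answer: -707956821/1967 ≈ -3.5992e+5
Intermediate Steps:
c(U) = 5 + U² (c(U) = 3 + ((U² + 0*U) + 2) = 3 + ((U² + 0) + 2) = 3 + (U² + 2) = 3 + (2 + U²) = 5 + U²)
V = 361
g(O) = 1/(-24 + 1/(2*O))
g(c(6)) + V*(-997) = -2*(5 + 6²)/(-1 + 48*(5 + 6²)) + 361*(-997) = -2*(5 + 36)/(-1 + 48*(5 + 36)) - 359917 = -2*41/(-1 + 48*41) - 359917 = -2*41/(-1 + 1968) - 359917 = -2*41/1967 - 359917 = -2*41*1/1967 - 359917 = -82/1967 - 359917 = -707956821/1967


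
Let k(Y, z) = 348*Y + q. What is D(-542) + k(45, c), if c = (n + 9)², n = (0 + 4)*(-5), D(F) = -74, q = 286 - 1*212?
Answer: 15660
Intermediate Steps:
q = 74 (q = 286 - 212 = 74)
n = -20 (n = 4*(-5) = -20)
c = 121 (c = (-20 + 9)² = (-11)² = 121)
k(Y, z) = 74 + 348*Y (k(Y, z) = 348*Y + 74 = 74 + 348*Y)
D(-542) + k(45, c) = -74 + (74 + 348*45) = -74 + (74 + 15660) = -74 + 15734 = 15660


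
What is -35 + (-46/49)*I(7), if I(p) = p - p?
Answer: -35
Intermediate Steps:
I(p) = 0
-35 + (-46/49)*I(7) = -35 - 46/49*0 = -35 + 0 = -35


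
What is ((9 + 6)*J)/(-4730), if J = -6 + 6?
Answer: 0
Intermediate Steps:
J = 0
((9 + 6)*J)/(-4730) = ((9 + 6)*0)/(-4730) = (15*0)*(-1/4730) = 0*(-1/4730) = 0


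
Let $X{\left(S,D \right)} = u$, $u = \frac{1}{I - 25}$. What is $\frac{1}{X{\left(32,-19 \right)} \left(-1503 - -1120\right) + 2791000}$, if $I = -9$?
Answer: $\frac{34}{94894383} \approx 3.5829 \cdot 10^{-7}$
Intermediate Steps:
$u = - \frac{1}{34}$ ($u = \frac{1}{-9 - 25} = \frac{1}{-34} = - \frac{1}{34} \approx -0.029412$)
$X{\left(S,D \right)} = - \frac{1}{34}$
$\frac{1}{X{\left(32,-19 \right)} \left(-1503 - -1120\right) + 2791000} = \frac{1}{- \frac{-1503 - -1120}{34} + 2791000} = \frac{1}{- \frac{-1503 + 1120}{34} + 2791000} = \frac{1}{\left(- \frac{1}{34}\right) \left(-383\right) + 2791000} = \frac{1}{\frac{383}{34} + 2791000} = \frac{1}{\frac{94894383}{34}} = \frac{34}{94894383}$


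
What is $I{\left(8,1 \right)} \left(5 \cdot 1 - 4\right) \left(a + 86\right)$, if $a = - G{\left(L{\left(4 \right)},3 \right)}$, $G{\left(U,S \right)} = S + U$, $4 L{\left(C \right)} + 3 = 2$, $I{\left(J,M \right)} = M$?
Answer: $\frac{333}{4} \approx 83.25$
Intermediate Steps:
$L{\left(C \right)} = - \frac{1}{4}$ ($L{\left(C \right)} = - \frac{3}{4} + \frac{1}{4} \cdot 2 = - \frac{3}{4} + \frac{1}{2} = - \frac{1}{4}$)
$a = - \frac{11}{4}$ ($a = - (3 - \frac{1}{4}) = \left(-1\right) \frac{11}{4} = - \frac{11}{4} \approx -2.75$)
$I{\left(8,1 \right)} \left(5 \cdot 1 - 4\right) \left(a + 86\right) = 1 \left(5 \cdot 1 - 4\right) \left(- \frac{11}{4} + 86\right) = 1 \left(5 - 4\right) \frac{333}{4} = 1 \cdot 1 \cdot \frac{333}{4} = 1 \cdot \frac{333}{4} = \frac{333}{4}$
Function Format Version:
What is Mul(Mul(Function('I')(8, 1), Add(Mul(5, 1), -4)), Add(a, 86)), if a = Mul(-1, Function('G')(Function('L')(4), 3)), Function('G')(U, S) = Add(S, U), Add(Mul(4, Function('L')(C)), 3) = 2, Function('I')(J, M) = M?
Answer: Rational(333, 4) ≈ 83.250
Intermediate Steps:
Function('L')(C) = Rational(-1, 4) (Function('L')(C) = Add(Rational(-3, 4), Mul(Rational(1, 4), 2)) = Add(Rational(-3, 4), Rational(1, 2)) = Rational(-1, 4))
a = Rational(-11, 4) (a = Mul(-1, Add(3, Rational(-1, 4))) = Mul(-1, Rational(11, 4)) = Rational(-11, 4) ≈ -2.7500)
Mul(Mul(Function('I')(8, 1), Add(Mul(5, 1), -4)), Add(a, 86)) = Mul(Mul(1, Add(Mul(5, 1), -4)), Add(Rational(-11, 4), 86)) = Mul(Mul(1, Add(5, -4)), Rational(333, 4)) = Mul(Mul(1, 1), Rational(333, 4)) = Mul(1, Rational(333, 4)) = Rational(333, 4)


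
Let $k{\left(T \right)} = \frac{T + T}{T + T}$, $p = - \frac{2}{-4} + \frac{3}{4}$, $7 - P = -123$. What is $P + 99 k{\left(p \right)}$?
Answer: $229$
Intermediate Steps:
$P = 130$ ($P = 7 - -123 = 7 + 123 = 130$)
$p = \frac{5}{4}$ ($p = \left(-2\right) \left(- \frac{1}{4}\right) + 3 \cdot \frac{1}{4} = \frac{1}{2} + \frac{3}{4} = \frac{5}{4} \approx 1.25$)
$k{\left(T \right)} = 1$ ($k{\left(T \right)} = \frac{2 T}{2 T} = 2 T \frac{1}{2 T} = 1$)
$P + 99 k{\left(p \right)} = 130 + 99 \cdot 1 = 130 + 99 = 229$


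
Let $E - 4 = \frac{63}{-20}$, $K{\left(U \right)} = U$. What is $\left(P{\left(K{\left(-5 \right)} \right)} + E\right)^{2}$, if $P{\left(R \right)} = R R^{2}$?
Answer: $\frac{6165289}{400} \approx 15413.0$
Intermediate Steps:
$P{\left(R \right)} = R^{3}$
$E = \frac{17}{20}$ ($E = 4 + \frac{63}{-20} = 4 + 63 \left(- \frac{1}{20}\right) = 4 - \frac{63}{20} = \frac{17}{20} \approx 0.85$)
$\left(P{\left(K{\left(-5 \right)} \right)} + E\right)^{2} = \left(\left(-5\right)^{3} + \frac{17}{20}\right)^{2} = \left(-125 + \frac{17}{20}\right)^{2} = \left(- \frac{2483}{20}\right)^{2} = \frac{6165289}{400}$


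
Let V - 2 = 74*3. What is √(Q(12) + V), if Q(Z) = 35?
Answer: √259 ≈ 16.093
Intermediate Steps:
V = 224 (V = 2 + 74*3 = 2 + 222 = 224)
√(Q(12) + V) = √(35 + 224) = √259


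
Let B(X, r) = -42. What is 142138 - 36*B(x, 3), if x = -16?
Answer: 143650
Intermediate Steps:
142138 - 36*B(x, 3) = 142138 - 36*(-42) = 142138 + 1512 = 143650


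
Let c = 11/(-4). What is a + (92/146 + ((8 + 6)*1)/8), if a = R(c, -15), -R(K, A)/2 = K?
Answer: 2301/292 ≈ 7.8801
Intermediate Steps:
c = -11/4 (c = 11*(-¼) = -11/4 ≈ -2.7500)
R(K, A) = -2*K
a = 11/2 (a = -2*(-11/4) = 11/2 ≈ 5.5000)
a + (92/146 + ((8 + 6)*1)/8) = 11/2 + (92/146 + ((8 + 6)*1)/8) = 11/2 + (92*(1/146) + (14*1)*(⅛)) = 11/2 + (46/73 + 14*(⅛)) = 11/2 + (46/73 + 7/4) = 11/2 + 695/292 = 2301/292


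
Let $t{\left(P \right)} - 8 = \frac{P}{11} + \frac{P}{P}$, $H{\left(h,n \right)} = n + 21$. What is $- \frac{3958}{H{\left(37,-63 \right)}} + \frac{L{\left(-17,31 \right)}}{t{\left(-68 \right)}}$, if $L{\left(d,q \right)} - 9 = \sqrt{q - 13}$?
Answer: $\frac{63428}{651} + \frac{33 \sqrt{2}}{31} \approx 98.937$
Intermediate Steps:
$H{\left(h,n \right)} = 21 + n$
$L{\left(d,q \right)} = 9 + \sqrt{-13 + q}$ ($L{\left(d,q \right)} = 9 + \sqrt{q - 13} = 9 + \sqrt{-13 + q}$)
$t{\left(P \right)} = 9 + \frac{P}{11}$ ($t{\left(P \right)} = 8 + \left(\frac{P}{11} + \frac{P}{P}\right) = 8 + \left(P \frac{1}{11} + 1\right) = 8 + \left(\frac{P}{11} + 1\right) = 8 + \left(1 + \frac{P}{11}\right) = 9 + \frac{P}{11}$)
$- \frac{3958}{H{\left(37,-63 \right)}} + \frac{L{\left(-17,31 \right)}}{t{\left(-68 \right)}} = - \frac{3958}{21 - 63} + \frac{9 + \sqrt{-13 + 31}}{9 + \frac{1}{11} \left(-68\right)} = - \frac{3958}{-42} + \frac{9 + \sqrt{18}}{9 - \frac{68}{11}} = \left(-3958\right) \left(- \frac{1}{42}\right) + \frac{9 + 3 \sqrt{2}}{\frac{31}{11}} = \frac{1979}{21} + \left(9 + 3 \sqrt{2}\right) \frac{11}{31} = \frac{1979}{21} + \left(\frac{99}{31} + \frac{33 \sqrt{2}}{31}\right) = \frac{63428}{651} + \frac{33 \sqrt{2}}{31}$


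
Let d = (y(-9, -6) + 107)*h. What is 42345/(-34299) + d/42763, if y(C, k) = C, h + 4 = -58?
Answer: -32050793/23281399 ≈ -1.3767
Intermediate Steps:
h = -62 (h = -4 - 58 = -62)
d = -6076 (d = (-9 + 107)*(-62) = 98*(-62) = -6076)
42345/(-34299) + d/42763 = 42345/(-34299) - 6076/42763 = 42345*(-1/34299) - 6076*1/42763 = -4705/3811 - 868/6109 = -32050793/23281399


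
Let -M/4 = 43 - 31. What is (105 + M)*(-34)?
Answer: -1938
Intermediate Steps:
M = -48 (M = -4*(43 - 31) = -4*12 = -48)
(105 + M)*(-34) = (105 - 48)*(-34) = 57*(-34) = -1938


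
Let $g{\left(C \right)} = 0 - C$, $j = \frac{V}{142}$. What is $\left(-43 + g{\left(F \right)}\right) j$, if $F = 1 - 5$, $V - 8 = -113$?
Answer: $\frac{4095}{142} \approx 28.838$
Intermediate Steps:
$V = -105$ ($V = 8 - 113 = -105$)
$F = -4$
$j = - \frac{105}{142} \approx -0.73944$
$g{\left(C \right)} = - C$
$\left(-43 + g{\left(F \right)}\right) j = \left(-43 - -4\right) \left(- \frac{105}{142}\right) = \left(-43 + 4\right) \left(- \frac{105}{142}\right) = \left(-39\right) \left(- \frac{105}{142}\right) = \frac{4095}{142}$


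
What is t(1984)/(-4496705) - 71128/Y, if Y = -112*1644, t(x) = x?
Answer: 1288210981/3338585880 ≈ 0.38586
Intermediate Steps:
Y = -184128
t(1984)/(-4496705) - 71128/Y = 1984/(-4496705) - 71128/(-184128) = 1984*(-1/4496705) - 71128*(-1/184128) = -64/145055 + 8891/23016 = 1288210981/3338585880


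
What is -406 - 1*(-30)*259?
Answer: 7364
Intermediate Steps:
-406 - 1*(-30)*259 = -406 + 30*259 = -406 + 7770 = 7364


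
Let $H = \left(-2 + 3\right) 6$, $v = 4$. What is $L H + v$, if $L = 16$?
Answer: $100$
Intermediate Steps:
$H = 6$ ($H = 1 \cdot 6 = 6$)
$L H + v = 16 \cdot 6 + 4 = 96 + 4 = 100$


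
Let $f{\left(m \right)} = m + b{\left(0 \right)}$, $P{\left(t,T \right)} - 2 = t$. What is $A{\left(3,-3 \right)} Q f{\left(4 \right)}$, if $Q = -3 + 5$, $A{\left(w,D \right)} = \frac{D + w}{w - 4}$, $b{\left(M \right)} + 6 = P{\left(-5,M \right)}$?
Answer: $0$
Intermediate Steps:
$P{\left(t,T \right)} = 2 + t$
$b{\left(M \right)} = -9$ ($b{\left(M \right)} = -6 + \left(2 - 5\right) = -6 - 3 = -9$)
$A{\left(w,D \right)} = \frac{D + w}{-4 + w}$
$Q = 2$
$f{\left(m \right)} = -9 + m$ ($f{\left(m \right)} = m - 9 = -9 + m$)
$A{\left(3,-3 \right)} Q f{\left(4 \right)} = \frac{-3 + 3}{-4 + 3} \cdot 2 \left(-9 + 4\right) = \frac{1}{-1} \cdot 0 \cdot 2 \left(-5\right) = \left(-1\right) 0 \cdot 2 \left(-5\right) = 0 \cdot 2 \left(-5\right) = 0 \left(-5\right) = 0$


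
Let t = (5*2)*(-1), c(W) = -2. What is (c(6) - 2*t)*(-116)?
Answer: -2088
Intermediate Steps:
t = -10 (t = 10*(-1) = -10)
(c(6) - 2*t)*(-116) = (-2 - 2*(-10))*(-116) = (-2 + 20)*(-116) = 18*(-116) = -2088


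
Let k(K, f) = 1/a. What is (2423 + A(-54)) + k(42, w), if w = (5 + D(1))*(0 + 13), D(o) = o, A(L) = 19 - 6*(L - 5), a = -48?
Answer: 134207/48 ≈ 2796.0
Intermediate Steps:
A(L) = 49 - 6*L (A(L) = 19 - 6*(-5 + L) = 19 - (-30 + 6*L) = 19 + (30 - 6*L) = 49 - 6*L)
w = 78 (w = (5 + 1)*(0 + 13) = 6*13 = 78)
k(K, f) = -1/48 (k(K, f) = 1/(-48) = -1/48)
(2423 + A(-54)) + k(42, w) = (2423 + (49 - 6*(-54))) - 1/48 = (2423 + (49 + 324)) - 1/48 = (2423 + 373) - 1/48 = 2796 - 1/48 = 134207/48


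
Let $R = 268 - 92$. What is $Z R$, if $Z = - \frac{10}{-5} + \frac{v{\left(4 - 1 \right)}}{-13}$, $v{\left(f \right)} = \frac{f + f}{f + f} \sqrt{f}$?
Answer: $352 - \frac{176 \sqrt{3}}{13} \approx 328.55$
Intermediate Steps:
$v{\left(f \right)} = \sqrt{f}$ ($v{\left(f \right)} = \frac{2 f}{2 f} \sqrt{f} = 2 f \frac{1}{2 f} \sqrt{f} = 1 \sqrt{f} = \sqrt{f}$)
$R = 176$
$Z = 2 - \frac{\sqrt{3}}{13}$ ($Z = - \frac{10}{-5} + \frac{\sqrt{4 - 1}}{-13} = \left(-10\right) \left(- \frac{1}{5}\right) + \sqrt{4 - 1} \left(- \frac{1}{13}\right) = 2 + \sqrt{3} \left(- \frac{1}{13}\right) = 2 - \frac{\sqrt{3}}{13} \approx 1.8668$)
$Z R = \left(2 - \frac{\sqrt{3}}{13}\right) 176 = 352 - \frac{176 \sqrt{3}}{13}$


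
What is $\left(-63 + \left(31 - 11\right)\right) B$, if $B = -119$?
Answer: $5117$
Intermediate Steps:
$\left(-63 + \left(31 - 11\right)\right) B = \left(-63 + \left(31 - 11\right)\right) \left(-119\right) = \left(-63 + 20\right) \left(-119\right) = \left(-43\right) \left(-119\right) = 5117$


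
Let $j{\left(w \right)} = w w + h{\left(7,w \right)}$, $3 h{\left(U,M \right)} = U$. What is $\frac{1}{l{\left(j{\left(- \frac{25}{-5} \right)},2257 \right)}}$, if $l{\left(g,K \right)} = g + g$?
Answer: $\frac{3}{164} \approx 0.018293$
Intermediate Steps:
$h{\left(U,M \right)} = \frac{U}{3}$
$j{\left(w \right)} = \frac{7}{3} + w^{2}$ ($j{\left(w \right)} = w w + \frac{1}{3} \cdot 7 = w^{2} + \frac{7}{3} = \frac{7}{3} + w^{2}$)
$l{\left(g,K \right)} = 2 g$
$\frac{1}{l{\left(j{\left(- \frac{25}{-5} \right)},2257 \right)}} = \frac{1}{2 \left(\frac{7}{3} + \left(- \frac{25}{-5}\right)^{2}\right)} = \frac{1}{2 \left(\frac{7}{3} + \left(\left(-25\right) \left(- \frac{1}{5}\right)\right)^{2}\right)} = \frac{1}{2 \left(\frac{7}{3} + 5^{2}\right)} = \frac{1}{2 \left(\frac{7}{3} + 25\right)} = \frac{1}{2 \cdot \frac{82}{3}} = \frac{1}{\frac{164}{3}} = \frac{3}{164}$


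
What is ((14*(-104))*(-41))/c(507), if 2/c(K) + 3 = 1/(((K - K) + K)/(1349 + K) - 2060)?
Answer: -342368946920/3822853 ≈ -89559.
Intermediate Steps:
c(K) = 2/(-3 + 1/(-2060 + K/(1349 + K))) (c(K) = 2/(-3 + 1/(((K - K) + K)/(1349 + K) - 2060)) = 2/(-3 + 1/((0 + K)/(1349 + K) - 2060)) = 2/(-3 + 1/(K/(1349 + K) - 2060)) = 2/(-3 + 1/(-2060 + K/(1349 + K))))
((14*(-104))*(-41))/c(507) = ((14*(-104))*(-41))/((142*(-39140 - 29*507)/(8338169 + 6178*507))) = (-1456*(-41))/((142*(-39140 - 14703)/(8338169 + 3132246))) = 59696/((142*(-53843)/11470415)) = 59696/((142*(1/11470415)*(-53843))) = 59696/(-7645706/11470415) = 59696*(-11470415/7645706) = -342368946920/3822853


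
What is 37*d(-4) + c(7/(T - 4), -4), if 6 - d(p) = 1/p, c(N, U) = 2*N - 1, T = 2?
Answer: 893/4 ≈ 223.25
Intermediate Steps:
c(N, U) = -1 + 2*N
d(p) = 6 - 1/p
37*d(-4) + c(7/(T - 4), -4) = 37*(6 - 1/(-4)) + (-1 + 2*(7/(2 - 4))) = 37*(6 - 1*(-1/4)) + (-1 + 2*(7/(-2))) = 37*(6 + 1/4) + (-1 + 2*(7*(-1/2))) = 37*(25/4) + (-1 + 2*(-7/2)) = 925/4 + (-1 - 7) = 925/4 - 8 = 893/4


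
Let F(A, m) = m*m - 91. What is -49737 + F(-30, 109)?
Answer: -37947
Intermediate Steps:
F(A, m) = -91 + m² (F(A, m) = m² - 91 = -91 + m²)
-49737 + F(-30, 109) = -49737 + (-91 + 109²) = -49737 + (-91 + 11881) = -49737 + 11790 = -37947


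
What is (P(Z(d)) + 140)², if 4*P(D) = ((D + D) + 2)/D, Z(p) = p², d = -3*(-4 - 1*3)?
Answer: 3839165521/194481 ≈ 19741.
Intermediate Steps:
d = 21 (d = -3*(-4 - 3) = -3*(-7) = 21)
P(D) = (2 + 2*D)/(4*D) (P(D) = (((D + D) + 2)/D)/4 = ((2*D + 2)/D)/4 = ((2 + 2*D)/D)/4 = (2 + 2*D)/(4*D))
(P(Z(d)) + 140)² = ((1 + 21²)/(2*(21²)) + 140)² = ((½)*(1 + 441)/441 + 140)² = ((½)*(1/441)*442 + 140)² = (221/441 + 140)² = (61961/441)² = 3839165521/194481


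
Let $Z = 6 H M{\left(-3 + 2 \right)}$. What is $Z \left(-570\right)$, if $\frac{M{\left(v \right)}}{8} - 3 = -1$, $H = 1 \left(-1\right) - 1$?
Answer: $109440$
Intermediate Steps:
$H = -2$ ($H = -1 - 1 = -2$)
$M{\left(v \right)} = 16$ ($M{\left(v \right)} = 24 + 8 \left(-1\right) = 24 - 8 = 16$)
$Z = -192$ ($Z = 6 \left(-2\right) 16 = \left(-12\right) 16 = -192$)
$Z \left(-570\right) = \left(-192\right) \left(-570\right) = 109440$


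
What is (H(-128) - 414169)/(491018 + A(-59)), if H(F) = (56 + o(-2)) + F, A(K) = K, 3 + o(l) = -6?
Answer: -414250/490959 ≈ -0.84376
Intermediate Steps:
o(l) = -9 (o(l) = -3 - 6 = -9)
H(F) = 47 + F (H(F) = (56 - 9) + F = 47 + F)
(H(-128) - 414169)/(491018 + A(-59)) = ((47 - 128) - 414169)/(491018 - 59) = (-81 - 414169)/490959 = -414250*1/490959 = -414250/490959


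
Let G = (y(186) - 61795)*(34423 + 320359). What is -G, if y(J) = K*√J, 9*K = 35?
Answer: 21923753690 - 12417370*√186/9 ≈ 2.1905e+10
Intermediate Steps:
K = 35/9 (K = (⅑)*35 = 35/9 ≈ 3.8889)
y(J) = 35*√J/9
G = -21923753690 + 12417370*√186/9 (G = (35*√186/9 - 61795)*(34423 + 320359) = (-61795 + 35*√186/9)*354782 = -21923753690 + 12417370*√186/9 ≈ -2.1905e+10)
-G = -(-21923753690 + 12417370*√186/9) = 21923753690 - 12417370*√186/9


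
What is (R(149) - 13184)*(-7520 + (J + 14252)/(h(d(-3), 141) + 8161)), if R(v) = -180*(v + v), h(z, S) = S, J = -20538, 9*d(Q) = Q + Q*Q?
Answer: 298022276616/593 ≈ 5.0257e+8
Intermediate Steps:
d(Q) = Q/9 + Q²/9 (d(Q) = (Q + Q*Q)/9 = (Q + Q²)/9 = Q/9 + Q²/9)
R(v) = -360*v
(R(149) - 13184)*(-7520 + (J + 14252)/(h(d(-3), 141) + 8161)) = (-360*149 - 13184)*(-7520 + (-20538 + 14252)/(141 + 8161)) = (-53640 - 13184)*(-7520 - 6286/8302) = -66824*(-7520 - 6286*1/8302) = -66824*(-7520 - 449/593) = -66824*(-4459809/593) = 298022276616/593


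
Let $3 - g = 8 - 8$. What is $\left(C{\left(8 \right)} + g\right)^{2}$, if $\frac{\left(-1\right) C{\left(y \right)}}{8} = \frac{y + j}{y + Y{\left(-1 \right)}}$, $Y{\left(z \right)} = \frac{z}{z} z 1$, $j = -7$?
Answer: $\frac{169}{49} \approx 3.449$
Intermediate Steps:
$Y{\left(z \right)} = z$ ($Y{\left(z \right)} = 1 z 1 = z 1 = z$)
$C{\left(y \right)} = - \frac{8 \left(-7 + y\right)}{-1 + y}$ ($C{\left(y \right)} = - 8 \frac{y - 7}{y - 1} = - 8 \frac{-7 + y}{-1 + y} = - \frac{8 \left(-7 + y\right)}{-1 + y}$)
$g = 3$ ($g = 3 - \left(8 - 8\right) = 3 - 0 = 3 + 0 = 3$)
$\left(C{\left(8 \right)} + g\right)^{2} = \left(\frac{8 \left(7 - 8\right)}{-1 + 8} + 3\right)^{2} = \left(\frac{8 \left(7 - 8\right)}{7} + 3\right)^{2} = \left(8 \cdot \frac{1}{7} \left(-1\right) + 3\right)^{2} = \left(- \frac{8}{7} + 3\right)^{2} = \left(\frac{13}{7}\right)^{2} = \frac{169}{49}$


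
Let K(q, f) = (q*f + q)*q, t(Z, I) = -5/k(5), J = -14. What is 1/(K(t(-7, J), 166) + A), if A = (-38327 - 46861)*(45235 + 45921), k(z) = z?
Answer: -1/7765397161 ≈ -1.2878e-10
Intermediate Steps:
t(Z, I) = -1 (t(Z, I) = -5/5 = -5*⅕ = -1)
K(q, f) = q*(q + f*q) (K(q, f) = (f*q + q)*q = (q + f*q)*q = q*(q + f*q))
A = -7765397328 (A = -85188*91156 = -7765397328)
1/(K(t(-7, J), 166) + A) = 1/((-1)²*(1 + 166) - 7765397328) = 1/(1*167 - 7765397328) = 1/(167 - 7765397328) = 1/(-7765397161) = -1/7765397161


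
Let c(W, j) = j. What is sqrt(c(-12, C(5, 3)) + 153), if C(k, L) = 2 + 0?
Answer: sqrt(155) ≈ 12.450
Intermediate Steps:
C(k, L) = 2
sqrt(c(-12, C(5, 3)) + 153) = sqrt(2 + 153) = sqrt(155)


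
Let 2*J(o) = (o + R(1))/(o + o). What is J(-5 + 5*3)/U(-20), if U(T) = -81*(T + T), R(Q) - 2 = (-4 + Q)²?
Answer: 7/43200 ≈ 0.00016204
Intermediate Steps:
R(Q) = 2 + (-4 + Q)²
U(T) = -162*T
J(o) = (11 + o)/(4*o) (J(o) = ((o + (2 + (-4 + 1)²))/(o + o))/2 = ((o + (2 + (-3)²))/((2*o)))/2 = ((o + (2 + 9))*(1/(2*o)))/2 = ((o + 11)*(1/(2*o)))/2 = ((11 + o)*(1/(2*o)))/2 = ((11 + o)/(2*o))/2 = (11 + o)/(4*o))
J(-5 + 5*3)/U(-20) = ((11 + (-5 + 5*3))/(4*(-5 + 5*3)))/((-162*(-20))) = ((11 + (-5 + 15))/(4*(-5 + 15)))/3240 = ((¼)*(11 + 10)/10)*(1/3240) = ((¼)*(⅒)*21)*(1/3240) = (21/40)*(1/3240) = 7/43200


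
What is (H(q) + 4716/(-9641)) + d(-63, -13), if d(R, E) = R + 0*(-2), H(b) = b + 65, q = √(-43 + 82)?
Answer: 14566/9641 + √39 ≈ 7.7558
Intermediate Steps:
q = √39 ≈ 6.2450
H(b) = 65 + b
d(R, E) = R (d(R, E) = R + 0 = R)
(H(q) + 4716/(-9641)) + d(-63, -13) = ((65 + √39) + 4716/(-9641)) - 63 = ((65 + √39) + 4716*(-1/9641)) - 63 = ((65 + √39) - 4716/9641) - 63 = (621949/9641 + √39) - 63 = 14566/9641 + √39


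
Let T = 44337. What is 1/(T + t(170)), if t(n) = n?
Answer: 1/44507 ≈ 2.2468e-5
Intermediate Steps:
1/(T + t(170)) = 1/(44337 + 170) = 1/44507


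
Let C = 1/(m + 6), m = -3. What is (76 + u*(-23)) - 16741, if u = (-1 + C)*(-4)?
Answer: -50179/3 ≈ -16726.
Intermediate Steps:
C = 1/3 (C = 1/(-3 + 6) = 1/3 ≈ 0.33333)
u = 8/3 (u = (-1 + 1/3)*(-4) = -2/3*(-4) = 8/3 ≈ 2.6667)
(76 + u*(-23)) - 16741 = (76 + (8/3)*(-23)) - 16741 = (76 - 184/3) - 16741 = 44/3 - 16741 = -50179/3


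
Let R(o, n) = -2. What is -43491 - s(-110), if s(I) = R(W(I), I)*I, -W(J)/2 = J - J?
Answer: -43711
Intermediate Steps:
W(J) = 0 (W(J) = -2*(J - J) = -2*0 = 0)
s(I) = -2*I
-43491 - s(-110) = -43491 - (-2)*(-110) = -43491 - 1*220 = -43491 - 220 = -43711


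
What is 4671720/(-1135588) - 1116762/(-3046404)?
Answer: -540156873701/144144159398 ≈ -3.7473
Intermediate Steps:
4671720/(-1135588) - 1116762/(-3046404) = 4671720*(-1/1135588) - 1116762*(-1/3046404) = -1167930/283897 + 186127/507734 = -540156873701/144144159398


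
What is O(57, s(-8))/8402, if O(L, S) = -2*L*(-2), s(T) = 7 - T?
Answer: 114/4201 ≈ 0.027136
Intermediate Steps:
O(L, S) = 4*L
O(57, s(-8))/8402 = (4*57)/8402 = 228*(1/8402) = 114/4201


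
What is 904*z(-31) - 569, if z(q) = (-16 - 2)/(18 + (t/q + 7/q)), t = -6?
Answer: -821365/557 ≈ -1474.6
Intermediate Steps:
z(q) = -18/(18 + 1/q) (z(q) = (-16 - 2)/(18 + (-6/q + 7/q)) = -18/(18 + 1/q))
904*z(-31) - 569 = 904*(-18*(-31)/(1 + 18*(-31))) - 569 = 904*(-18*(-31)/(1 - 558)) - 569 = 904*(-18*(-31)/(-557)) - 569 = 904*(-18*(-31)*(-1/557)) - 569 = 904*(-558/557) - 569 = -504432/557 - 569 = -821365/557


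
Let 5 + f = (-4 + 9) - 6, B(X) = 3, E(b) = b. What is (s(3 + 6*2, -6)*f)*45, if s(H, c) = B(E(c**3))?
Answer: -810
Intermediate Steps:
s(H, c) = 3
f = -6 (f = -5 + ((-4 + 9) - 6) = -5 + (5 - 6) = -5 - 1 = -6)
(s(3 + 6*2, -6)*f)*45 = (3*(-6))*45 = -18*45 = -810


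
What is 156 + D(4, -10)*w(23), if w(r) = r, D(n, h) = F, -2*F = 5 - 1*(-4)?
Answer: 105/2 ≈ 52.500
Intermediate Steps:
F = -9/2 (F = -(5 - 1*(-4))/2 = -(5 + 4)/2 = -½*9 = -9/2 ≈ -4.5000)
D(n, h) = -9/2
156 + D(4, -10)*w(23) = 156 - 9/2*23 = 156 - 207/2 = 105/2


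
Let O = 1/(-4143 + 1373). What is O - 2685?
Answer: -7437451/2770 ≈ -2685.0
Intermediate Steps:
O = -1/2770 (O = 1/(-2770) = -1/2770 ≈ -0.00036101)
O - 2685 = -1/2770 - 2685 = -7437451/2770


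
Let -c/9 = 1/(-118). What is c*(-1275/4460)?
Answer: -2295/105256 ≈ -0.021804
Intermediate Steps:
c = 9/118 (c = -9/(-118) = -9*(-1/118) = 9/118 ≈ 0.076271)
c*(-1275/4460) = 9*(-1275/4460)/118 = 9*(-1275*1/4460)/118 = (9/118)*(-255/892) = -2295/105256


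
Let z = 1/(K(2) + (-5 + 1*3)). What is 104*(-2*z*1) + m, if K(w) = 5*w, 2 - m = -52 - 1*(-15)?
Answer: 13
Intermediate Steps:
m = 39 (m = 2 - (-52 - 1*(-15)) = 2 - (-52 + 15) = 2 - 1*(-37) = 2 + 37 = 39)
z = ⅛ (z = 1/(5*2 + (-5 + 1*3)) = 1/(10 + (-5 + 3)) = 1/(10 - 2) = 1/8 = ⅛ ≈ 0.12500)
104*(-2*z*1) + m = 104*(-2*⅛*1) + 39 = 104*(-¼*1) + 39 = 104*(-¼) + 39 = -26 + 39 = 13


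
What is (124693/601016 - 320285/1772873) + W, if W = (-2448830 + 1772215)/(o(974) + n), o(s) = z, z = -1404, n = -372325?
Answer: 731627080035610061/398217607288471672 ≈ 1.8373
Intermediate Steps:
o(s) = -1404
W = 676615/373729 (W = (-2448830 + 1772215)/(-1404 - 372325) = -676615/(-373729) = -676615*(-1/373729) = 676615/373729 ≈ 1.8104)
(124693/601016 - 320285/1772873) + W = (124693/601016 - 320285/1772873) + 676615/373729 = 28568443429/1065525038968 + 676615/373729 = 731627080035610061/398217607288471672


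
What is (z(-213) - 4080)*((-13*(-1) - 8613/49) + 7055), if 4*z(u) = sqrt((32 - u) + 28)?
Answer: -1377893520/49 + 337719*sqrt(273)/196 ≈ -2.8092e+7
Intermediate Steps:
z(u) = sqrt(60 - u)/4 (z(u) = sqrt((32 - u) + 28)/4 = sqrt(60 - u)/4)
(z(-213) - 4080)*((-13*(-1) - 8613/49) + 7055) = (sqrt(60 - 1*(-213))/4 - 4080)*((-13*(-1) - 8613/49) + 7055) = (sqrt(60 + 213)/4 - 4080)*((13 - 8613/49) + 7055) = (sqrt(273)/4 - 4080)*((13 - 99*87/49) + 7055) = (-4080 + sqrt(273)/4)*((13 - 8613/49) + 7055) = (-4080 + sqrt(273)/4)*(-7976/49 + 7055) = (-4080 + sqrt(273)/4)*(337719/49) = -1377893520/49 + 337719*sqrt(273)/196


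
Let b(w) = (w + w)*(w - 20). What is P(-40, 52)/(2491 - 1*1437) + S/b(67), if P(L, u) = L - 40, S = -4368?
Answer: -1276928/1659523 ≈ -0.76945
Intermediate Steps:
b(w) = 2*w*(-20 + w) (b(w) = (2*w)*(-20 + w) = 2*w*(-20 + w))
P(L, u) = -40 + L
P(-40, 52)/(2491 - 1*1437) + S/b(67) = (-40 - 40)/(2491 - 1*1437) - 4368*1/(134*(-20 + 67)) = -80/(2491 - 1437) - 4368/(2*67*47) = -80/1054 - 4368/6298 = -80*1/1054 - 4368*1/6298 = -40/527 - 2184/3149 = -1276928/1659523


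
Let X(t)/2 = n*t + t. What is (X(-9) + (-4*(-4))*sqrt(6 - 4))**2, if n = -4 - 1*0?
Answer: 3428 + 1728*sqrt(2) ≈ 5871.8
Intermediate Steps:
n = -4 (n = -4 + 0 = -4)
X(t) = -6*t (X(t) = 2*(-4*t + t) = 2*(-3*t) = -6*t)
(X(-9) + (-4*(-4))*sqrt(6 - 4))**2 = (-6*(-9) + (-4*(-4))*sqrt(6 - 4))**2 = (54 + 16*sqrt(2))**2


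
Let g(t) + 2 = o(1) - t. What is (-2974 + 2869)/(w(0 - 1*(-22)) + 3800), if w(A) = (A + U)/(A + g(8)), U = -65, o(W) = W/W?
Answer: -195/7051 ≈ -0.027656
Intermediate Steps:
o(W) = 1
g(t) = -1 - t (g(t) = -2 + (1 - t) = -1 - t)
w(A) = (-65 + A)/(-9 + A) (w(A) = (A - 65)/(A + (-1 - 1*8)) = (-65 + A)/(A + (-1 - 8)) = (-65 + A)/(A - 9) = (-65 + A)/(-9 + A))
(-2974 + 2869)/(w(0 - 1*(-22)) + 3800) = (-2974 + 2869)/((-65 + (0 - 1*(-22)))/(-9 + (0 - 1*(-22))) + 3800) = -105/((-65 + (0 + 22))/(-9 + (0 + 22)) + 3800) = -105/((-65 + 22)/(-9 + 22) + 3800) = -105/(-43/13 + 3800) = -105/49357/13 = -105*13/49357 = -195/7051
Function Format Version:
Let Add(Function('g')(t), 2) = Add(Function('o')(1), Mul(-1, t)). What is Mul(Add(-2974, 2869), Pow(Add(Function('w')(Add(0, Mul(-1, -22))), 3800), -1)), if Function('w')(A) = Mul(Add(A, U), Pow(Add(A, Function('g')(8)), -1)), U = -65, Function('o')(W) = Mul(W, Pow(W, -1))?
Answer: Rational(-195, 7051) ≈ -0.027656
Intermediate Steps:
Function('o')(W) = 1
Function('g')(t) = Add(-1, Mul(-1, t)) (Function('g')(t) = Add(-2, Add(1, Mul(-1, t))) = Add(-1, Mul(-1, t)))
Function('w')(A) = Mul(Pow(Add(-9, A), -1), Add(-65, A)) (Function('w')(A) = Mul(Add(A, -65), Pow(Add(A, Add(-1, Mul(-1, 8))), -1)) = Mul(Add(-65, A), Pow(Add(A, Add(-1, -8)), -1)) = Mul(Add(-65, A), Pow(Add(A, -9), -1)) = Mul(Add(-65, A), Pow(Add(-9, A), -1)) = Mul(Pow(Add(-9, A), -1), Add(-65, A)))
Mul(Add(-2974, 2869), Pow(Add(Function('w')(Add(0, Mul(-1, -22))), 3800), -1)) = Mul(Add(-2974, 2869), Pow(Add(Mul(Pow(Add(-9, Add(0, Mul(-1, -22))), -1), Add(-65, Add(0, Mul(-1, -22)))), 3800), -1)) = Mul(-105, Pow(Add(Mul(Pow(Add(-9, Add(0, 22)), -1), Add(-65, Add(0, 22))), 3800), -1)) = Mul(-105, Pow(Add(Mul(Pow(Add(-9, 22), -1), Add(-65, 22)), 3800), -1)) = Mul(-105, Pow(Add(Mul(Pow(13, -1), -43), 3800), -1)) = Mul(-105, Pow(Add(Mul(Rational(1, 13), -43), 3800), -1)) = Mul(-105, Pow(Add(Rational(-43, 13), 3800), -1)) = Mul(-105, Pow(Rational(49357, 13), -1)) = Mul(-105, Rational(13, 49357)) = Rational(-195, 7051)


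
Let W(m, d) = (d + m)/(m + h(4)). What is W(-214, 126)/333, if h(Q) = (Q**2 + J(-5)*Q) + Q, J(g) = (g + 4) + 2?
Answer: 44/31635 ≈ 0.0013909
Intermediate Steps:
J(g) = 6 + g (J(g) = (4 + g) + 2 = 6 + g)
h(Q) = Q**2 + 2*Q (h(Q) = (Q**2 + (6 - 5)*Q) + Q = (Q**2 + 1*Q) + Q = (Q**2 + Q) + Q = (Q + Q**2) + Q = Q**2 + 2*Q)
W(m, d) = (d + m)/(24 + m) (W(m, d) = (d + m)/(m + 4*(2 + 4)) = (d + m)/(m + 4*6) = (d + m)/(m + 24) = (d + m)/(24 + m))
W(-214, 126)/333 = ((126 - 214)/(24 - 214))/333 = (-88/(-190))*(1/333) = -1/190*(-88)*(1/333) = (44/95)*(1/333) = 44/31635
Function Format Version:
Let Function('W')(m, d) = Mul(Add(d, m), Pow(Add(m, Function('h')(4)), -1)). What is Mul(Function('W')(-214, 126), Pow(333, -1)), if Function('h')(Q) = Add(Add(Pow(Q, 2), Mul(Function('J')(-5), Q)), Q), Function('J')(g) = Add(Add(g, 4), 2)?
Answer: Rational(44, 31635) ≈ 0.0013909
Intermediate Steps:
Function('J')(g) = Add(6, g) (Function('J')(g) = Add(Add(4, g), 2) = Add(6, g))
Function('h')(Q) = Add(Pow(Q, 2), Mul(2, Q)) (Function('h')(Q) = Add(Add(Pow(Q, 2), Mul(Add(6, -5), Q)), Q) = Add(Add(Pow(Q, 2), Mul(1, Q)), Q) = Add(Add(Pow(Q, 2), Q), Q) = Add(Add(Q, Pow(Q, 2)), Q) = Add(Pow(Q, 2), Mul(2, Q)))
Function('W')(m, d) = Mul(Pow(Add(24, m), -1), Add(d, m)) (Function('W')(m, d) = Mul(Add(d, m), Pow(Add(m, Mul(4, Add(2, 4))), -1)) = Mul(Add(d, m), Pow(Add(m, Mul(4, 6)), -1)) = Mul(Add(d, m), Pow(Add(m, 24), -1)) = Mul(Add(d, m), Pow(Add(24, m), -1)) = Mul(Pow(Add(24, m), -1), Add(d, m)))
Mul(Function('W')(-214, 126), Pow(333, -1)) = Mul(Mul(Pow(Add(24, -214), -1), Add(126, -214)), Pow(333, -1)) = Mul(Mul(Pow(-190, -1), -88), Rational(1, 333)) = Mul(Mul(Rational(-1, 190), -88), Rational(1, 333)) = Mul(Rational(44, 95), Rational(1, 333)) = Rational(44, 31635)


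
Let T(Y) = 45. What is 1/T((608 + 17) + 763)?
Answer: 1/45 ≈ 0.022222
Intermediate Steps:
1/T((608 + 17) + 763) = 1/45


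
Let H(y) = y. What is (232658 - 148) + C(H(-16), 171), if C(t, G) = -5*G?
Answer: 231655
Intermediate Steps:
(232658 - 148) + C(H(-16), 171) = (232658 - 148) - 5*171 = 232510 - 855 = 231655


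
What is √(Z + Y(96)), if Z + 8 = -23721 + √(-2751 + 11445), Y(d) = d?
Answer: √(-23633 + 3*√966) ≈ 153.43*I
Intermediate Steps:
Z = -23729 + 3*√966 (Z = -8 + (-23721 + √(-2751 + 11445)) = -8 + (-23721 + √8694) = -8 + (-23721 + 3*√966) = -23729 + 3*√966 ≈ -23636.)
√(Z + Y(96)) = √((-23729 + 3*√966) + 96) = √(-23633 + 3*√966)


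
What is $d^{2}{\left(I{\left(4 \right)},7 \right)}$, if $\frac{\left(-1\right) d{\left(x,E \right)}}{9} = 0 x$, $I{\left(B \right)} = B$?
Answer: $0$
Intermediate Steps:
$d{\left(x,E \right)} = 0$ ($d{\left(x,E \right)} = - 9 \cdot 0 x = \left(-9\right) 0 = 0$)
$d^{2}{\left(I{\left(4 \right)},7 \right)} = 0^{2} = 0$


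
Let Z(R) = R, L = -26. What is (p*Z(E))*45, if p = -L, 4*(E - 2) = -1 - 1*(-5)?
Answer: 3510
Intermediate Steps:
E = 3 (E = 2 + (-1 - 1*(-5))/4 = 2 + (-1 + 5)/4 = 2 + (¼)*4 = 2 + 1 = 3)
p = 26 (p = -1*(-26) = 26)
(p*Z(E))*45 = (26*3)*45 = 78*45 = 3510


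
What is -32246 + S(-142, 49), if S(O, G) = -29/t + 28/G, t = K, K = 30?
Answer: -6771743/210 ≈ -32246.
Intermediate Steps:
t = 30
S(O, G) = -29/30 + 28/G
-32246 + S(-142, 49) = -32246 + (-29/30 + 28/49) = -32246 + (-29/30 + 28*(1/49)) = -32246 + (-29/30 + 4/7) = -32246 - 83/210 = -6771743/210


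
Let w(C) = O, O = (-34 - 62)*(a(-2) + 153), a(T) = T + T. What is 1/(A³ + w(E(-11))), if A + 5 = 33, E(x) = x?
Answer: 1/7648 ≈ 0.00013075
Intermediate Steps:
a(T) = 2*T
A = 28 (A = -5 + 33 = 28)
O = -14304 (O = (-34 - 62)*(2*(-2) + 153) = -96*(-4 + 153) = -96*149 = -14304)
w(C) = -14304
1/(A³ + w(E(-11))) = 1/(28³ - 14304) = 1/(21952 - 14304) = 1/7648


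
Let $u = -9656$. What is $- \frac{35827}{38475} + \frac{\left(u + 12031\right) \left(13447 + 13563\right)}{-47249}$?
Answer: $- \frac{66751782329}{49132575} \approx -1358.6$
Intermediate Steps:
$- \frac{35827}{38475} + \frac{\left(u + 12031\right) \left(13447 + 13563\right)}{-47249} = - \frac{35827}{38475} + \frac{\left(-9656 + 12031\right) \left(13447 + 13563\right)}{-47249} = \left(-35827\right) \frac{1}{38475} + 2375 \cdot 27010 \left(- \frac{1}{47249}\right) = - \frac{35827}{38475} + 64148750 \left(- \frac{1}{47249}\right) = - \frac{35827}{38475} - \frac{1733750}{1277} = - \frac{66751782329}{49132575}$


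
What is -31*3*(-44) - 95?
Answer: 3997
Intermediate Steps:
-31*3*(-44) - 95 = -93*(-44) - 95 = 4092 - 95 = 3997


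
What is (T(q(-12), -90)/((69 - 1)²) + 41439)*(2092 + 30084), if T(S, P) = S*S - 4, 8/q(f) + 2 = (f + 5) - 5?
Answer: 18881445277524/14161 ≈ 1.3333e+9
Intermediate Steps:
q(f) = 8/(-2 + f) (q(f) = 8/(-2 + ((f + 5) - 5)) = 8/(-2 + ((5 + f) - 5)) = 8/(-2 + f))
T(S, P) = -4 + S² (T(S, P) = S² - 4 = -4 + S²)
(T(q(-12), -90)/((69 - 1)²) + 41439)*(2092 + 30084) = ((-4 + (8/(-2 - 12))²)/((69 - 1)²) + 41439)*(2092 + 30084) = ((-4 + (8/(-14))²)/(68²) + 41439)*32176 = ((-4 + (8*(-1/14))²)/4624 + 41439)*32176 = ((-4 + (-4/7)²)*(1/4624) + 41439)*32176 = ((-4 + 16/49)*(1/4624) + 41439)*32176 = (-180/49*1/4624 + 41439)*32176 = (-45/56644 + 41439)*32176 = (2347270671/56644)*32176 = 18881445277524/14161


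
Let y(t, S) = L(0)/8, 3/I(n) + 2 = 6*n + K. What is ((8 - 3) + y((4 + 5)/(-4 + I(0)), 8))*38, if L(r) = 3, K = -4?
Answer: 817/4 ≈ 204.25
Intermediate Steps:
I(n) = 3/(-6 + 6*n) (I(n) = 3/(-2 + (6*n - 4)) = 3/(-2 + (-4 + 6*n)) = 3/(-6 + 6*n))
y(t, S) = 3/8
((8 - 3) + y((4 + 5)/(-4 + I(0)), 8))*38 = ((8 - 3) + 3/8)*38 = (5 + 3/8)*38 = (43/8)*38 = 817/4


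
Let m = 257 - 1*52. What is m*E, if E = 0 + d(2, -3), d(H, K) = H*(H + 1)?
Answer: 1230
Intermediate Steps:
m = 205 (m = 257 - 52 = 205)
d(H, K) = H*(1 + H)
E = 6 (E = 0 + 2*(1 + 2) = 0 + 2*3 = 0 + 6 = 6)
m*E = 205*6 = 1230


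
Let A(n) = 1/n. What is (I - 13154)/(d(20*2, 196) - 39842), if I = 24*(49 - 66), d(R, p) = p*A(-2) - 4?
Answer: 6781/19972 ≈ 0.33953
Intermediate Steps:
d(R, p) = -4 - p/2 (d(R, p) = p/(-2) - 4 = p*(-½) - 4 = -p/2 - 4 = -4 - p/2)
I = -408 (I = 24*(-17) = -408)
(I - 13154)/(d(20*2, 196) - 39842) = (-408 - 13154)/((-4 - ½*196) - 39842) = -13562/((-4 - 98) - 39842) = -13562/(-102 - 39842) = -13562/(-39944) = -13562*(-1/39944) = 6781/19972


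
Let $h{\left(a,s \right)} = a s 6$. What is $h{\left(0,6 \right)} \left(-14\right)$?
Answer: $0$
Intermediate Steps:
$h{\left(a,s \right)} = 6 a s$
$h{\left(0,6 \right)} \left(-14\right) = 6 \cdot 0 \cdot 6 \left(-14\right) = 0 \left(-14\right) = 0$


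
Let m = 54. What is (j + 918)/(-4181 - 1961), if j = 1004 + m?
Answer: -988/3071 ≈ -0.32172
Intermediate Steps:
j = 1058 (j = 1004 + 54 = 1058)
(j + 918)/(-4181 - 1961) = (1058 + 918)/(-4181 - 1961) = 1976/(-6142) = 1976*(-1/6142) = -988/3071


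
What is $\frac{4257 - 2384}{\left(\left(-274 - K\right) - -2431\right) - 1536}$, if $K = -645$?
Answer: $\frac{1873}{1266} \approx 1.4795$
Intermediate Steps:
$\frac{4257 - 2384}{\left(\left(-274 - K\right) - -2431\right) - 1536} = \frac{4257 - 2384}{\left(\left(-274 - -645\right) - -2431\right) - 1536} = \frac{1873}{\left(\left(-274 + 645\right) + 2431\right) - 1536} = \frac{1873}{\left(371 + 2431\right) - 1536} = \frac{1873}{2802 - 1536} = \frac{1873}{1266}$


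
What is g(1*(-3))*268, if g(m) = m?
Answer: -804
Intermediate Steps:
g(1*(-3))*268 = (1*(-3))*268 = -3*268 = -804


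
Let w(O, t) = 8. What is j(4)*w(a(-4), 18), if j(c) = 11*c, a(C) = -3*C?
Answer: 352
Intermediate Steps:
j(4)*w(a(-4), 18) = (11*4)*8 = 44*8 = 352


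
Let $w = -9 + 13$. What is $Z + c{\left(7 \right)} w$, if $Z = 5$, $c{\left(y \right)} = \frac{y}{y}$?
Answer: $9$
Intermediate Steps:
$c{\left(y \right)} = 1$
$w = 4$
$Z + c{\left(7 \right)} w = 5 + 1 \cdot 4 = 5 + 4 = 9$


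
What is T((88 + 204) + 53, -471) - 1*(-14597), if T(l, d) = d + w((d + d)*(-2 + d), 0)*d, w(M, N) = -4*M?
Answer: 839460470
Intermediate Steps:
T(l, d) = d - 8*d**2*(-2 + d) (T(l, d) = d + (-4*(d + d)*(-2 + d))*d = d + (-4*2*d*(-2 + d))*d = d + (-8*d*(-2 + d))*d = d - 8*d**2*(-2 + d))
T((88 + 204) + 53, -471) - 1*(-14597) = -1*(-471)*(-1 + 8*(-471)*(-2 - 471)) - 1*(-14597) = -1*(-471)*(-1 + 8*(-471)*(-473)) + 14597 = -1*(-471)*(-1 + 1782264) + 14597 = -1*(-471)*1782263 + 14597 = 839445873 + 14597 = 839460470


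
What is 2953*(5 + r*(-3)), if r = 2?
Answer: -2953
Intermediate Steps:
2953*(5 + r*(-3)) = 2953*(5 + 2*(-3)) = 2953*(5 - 6) = 2953*(-1) = -2953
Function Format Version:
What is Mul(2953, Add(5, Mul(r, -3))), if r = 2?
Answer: -2953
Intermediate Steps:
Mul(2953, Add(5, Mul(r, -3))) = Mul(2953, Add(5, Mul(2, -3))) = Mul(2953, Add(5, -6)) = Mul(2953, -1) = -2953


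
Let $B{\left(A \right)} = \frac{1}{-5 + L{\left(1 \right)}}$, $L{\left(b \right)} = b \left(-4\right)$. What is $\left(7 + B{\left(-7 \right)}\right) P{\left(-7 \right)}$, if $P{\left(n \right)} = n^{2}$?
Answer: $\frac{3038}{9} \approx 337.56$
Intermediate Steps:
$L{\left(b \right)} = - 4 b$
$B{\left(A \right)} = - \frac{1}{9}$ ($B{\left(A \right)} = \frac{1}{-5 - 4} = \frac{1}{-9} = - \frac{1}{9}$)
$\left(7 + B{\left(-7 \right)}\right) P{\left(-7 \right)} = \left(7 - \frac{1}{9}\right) \left(-7\right)^{2} = \frac{62}{9} \cdot 49 = \frac{3038}{9}$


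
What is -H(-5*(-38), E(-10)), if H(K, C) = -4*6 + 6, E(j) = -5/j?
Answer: 18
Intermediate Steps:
H(K, C) = -18 (H(K, C) = -24 + 6 = -18)
-H(-5*(-38), E(-10)) = -1*(-18) = 18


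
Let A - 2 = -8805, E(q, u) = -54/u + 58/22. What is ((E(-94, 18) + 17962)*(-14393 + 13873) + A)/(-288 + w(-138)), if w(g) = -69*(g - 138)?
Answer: -11426377/22924 ≈ -498.45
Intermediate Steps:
E(q, u) = 29/11 - 54/u (E(q, u) = -54/u + 58*(1/22) = -54/u + 29/11 = 29/11 - 54/u)
A = -8803 (A = 2 - 8805 = -8803)
w(g) = 9522 - 69*g (w(g) = -69*(-138 + g) = 9522 - 69*g)
((E(-94, 18) + 17962)*(-14393 + 13873) + A)/(-288 + w(-138)) = (((29/11 - 54/18) + 17962)*(-14393 + 13873) - 8803)/(-288 + (9522 - 69*(-138))) = (((29/11 - 54*1/18) + 17962)*(-520) - 8803)/(-288 + (9522 + 9522)) = (((29/11 - 3) + 17962)*(-520) - 8803)/(-288 + 19044) = ((-4/11 + 17962)*(-520) - 8803)/18756 = ((197578/11)*(-520) - 8803)*(1/18756) = (-102740560/11 - 8803)*(1/18756) = -102837393/11*1/18756 = -11426377/22924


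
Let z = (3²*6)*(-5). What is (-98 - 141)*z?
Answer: 64530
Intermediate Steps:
z = -270 (z = (9*6)*(-5) = 54*(-5) = -270)
(-98 - 141)*z = (-98 - 141)*(-270) = -239*(-270) = 64530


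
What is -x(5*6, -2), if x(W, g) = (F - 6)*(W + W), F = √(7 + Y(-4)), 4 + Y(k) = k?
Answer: 360 - 60*I ≈ 360.0 - 60.0*I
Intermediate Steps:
Y(k) = -4 + k
F = I (F = √(7 + (-4 - 4)) = √(7 - 8) = √(-1) = I ≈ 1.0*I)
x(W, g) = 2*W*(-6 + I) (x(W, g) = (I - 6)*(W + W) = (-6 + I)*(2*W) = 2*W*(-6 + I))
-x(5*6, -2) = -2*5*6*(-6 + I) = -2*30*(-6 + I) = -(-360 + 60*I) = 360 - 60*I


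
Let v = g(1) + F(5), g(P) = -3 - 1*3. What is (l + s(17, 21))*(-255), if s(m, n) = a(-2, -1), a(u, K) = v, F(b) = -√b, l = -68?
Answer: 18870 + 255*√5 ≈ 19440.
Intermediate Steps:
g(P) = -6 (g(P) = -3 - 3 = -6)
v = -6 - √5 ≈ -8.2361
a(u, K) = -6 - √5
s(m, n) = -6 - √5
(l + s(17, 21))*(-255) = (-68 + (-6 - √5))*(-255) = (-74 - √5)*(-255) = 18870 + 255*√5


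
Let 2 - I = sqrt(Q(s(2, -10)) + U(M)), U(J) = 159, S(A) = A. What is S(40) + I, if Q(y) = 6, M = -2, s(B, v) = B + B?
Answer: 42 - sqrt(165) ≈ 29.155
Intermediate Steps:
s(B, v) = 2*B
I = 2 - sqrt(165) (I = 2 - sqrt(6 + 159) = 2 - sqrt(165) ≈ -10.845)
S(40) + I = 40 + (2 - sqrt(165)) = 42 - sqrt(165)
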